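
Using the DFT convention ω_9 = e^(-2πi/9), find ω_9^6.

ω_9^6 = e^(-2πi·6/9)
= cos(-2π·6/9) + i·sin(-2π·6/9)
= cos(-12π/9) + i·sin(-12π/9)

ω_9^6 = cos(-12π/9) + i·sin(-12π/9) = -0.5000+0.8660i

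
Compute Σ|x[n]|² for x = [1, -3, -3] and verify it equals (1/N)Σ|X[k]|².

Time domain:
Σ|x[n]|² = |1|² + |-3|² + |-3|² = 19.0000

Frequency domain:
(1/3)Σ|X[k]|² = (1/3)(|-5|² + |4|² + |4|²) = (1/3)·57.0000 = 19.0000

Both sides agree, confirming Parseval's theorem.

Σ|x[n]|² = (1/N)Σ|X[k]|² = 19.0000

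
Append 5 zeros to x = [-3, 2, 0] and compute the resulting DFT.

Original 3-point DFT: [-1, -4.0000-1.7321i, -4.0000+1.7321i]
Zero-padded 8-point DFT provides frequency interpolation.

DFT_8([x, 0, ...]) = [-1, -1.5858-1.4142i, -3-2i, -4.4142-1.4142i, -5, -4.4142+1.4142i, -3+2i, -1.5858+1.4142i]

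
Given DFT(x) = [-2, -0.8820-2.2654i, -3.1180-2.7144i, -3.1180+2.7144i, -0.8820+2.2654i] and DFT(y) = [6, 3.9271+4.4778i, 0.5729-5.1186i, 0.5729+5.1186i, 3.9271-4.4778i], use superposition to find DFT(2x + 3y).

By linearity: DFT(2x + 3y) = 2·DFT(x) + 3·DFT(y)
= 2·[-2, -0.8820-2.2654i, -3.1180-2.7144i, -3.1180+2.7144i, -0.8820+2.2654i] + 3·[6, 3.9271+4.4778i, 0.5729-5.1186i, 0.5729+5.1186i, 3.9271-4.4778i]

Computing element-wise:
Z[0] = 2·(-2) + 3·(6) = 14
Z[1] = 2·(-0.8820-2.2654i) + 3·(3.9271+4.4778i) = 10.0173+8.9026i
Z[2] = 2·(-3.1180-2.7144i) + 3·(0.5729-5.1186i) = -4.5173-20.7846i
Z[3] = 2·(-3.1180+2.7144i) + 3·(0.5729+5.1186i) = -4.5173+20.7846i
Z[4] = 2·(-0.8820+2.2654i) + 3·(3.9271-4.4778i) = 10.0173-8.9026i

DFT(2x + 3y) = 2·X + 3·Y = [14, 10.0173+8.9026i, -4.5173-20.7846i, -4.5173+20.7846i, 10.0173-8.9026i]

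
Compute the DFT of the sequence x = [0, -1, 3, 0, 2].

X[k] = Σ(n=0 to 4) x[n] · ω_5^(nk)
where ω_5 = e^(-2πi/5)

Computing each X[k]:
X[0] = 4
X[1] = -2.1180+1.0898i
X[2] = 0.1180+4.6165i
X[3] = 0.1180-4.6165i
X[4] = -2.1180-1.0898i

X = [4, -2.1180+1.0898i, 0.1180+4.6165i, 0.1180-4.6165i, -2.1180-1.0898i]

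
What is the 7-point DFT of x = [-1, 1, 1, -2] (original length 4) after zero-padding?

Original 4-point DFT: [-1, -2-3i, 1, -2+3i]
Zero-padded 7-point DFT provides frequency interpolation.

DFT_7([x, 0, ...]) = [-1, 1.2029-0.8890i, -3.3705-2.1047i, -0.8324+2.2978i, -0.8324-2.2978i, -3.3705+2.1047i, 1.2029+0.8890i]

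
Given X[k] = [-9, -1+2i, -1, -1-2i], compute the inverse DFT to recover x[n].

x[n] = (1/4) Σ(k=0 to 3) X[k] · e^(2πikn/4)

Computing each x[n]:
x[0] = -3
x[1] = -3
x[2] = -2
x[3] = -1

x = [-3, -3, -2, -1]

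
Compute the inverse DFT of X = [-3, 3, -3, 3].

x[n] = (1/4) Σ(k=0 to 3) X[k] · e^(2πikn/4)

Computing each x[n]:
x[0] = 0
x[1] = 0
x[2] = -3
x[3] = 0

x = [0, 0, -3, 0]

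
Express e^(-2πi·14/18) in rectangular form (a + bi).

ω_18^14 = e^(-2πi·14/18)
= cos(-2π·14/18) + i·sin(-2π·14/18)
= cos(-28π/18) + i·sin(-28π/18)

ω_18^14 = cos(-28π/18) + i·sin(-28π/18) = 0.1736+0.9848i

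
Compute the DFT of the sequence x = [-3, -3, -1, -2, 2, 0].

X[k] = Σ(n=0 to 5) x[n] · ω_6^(nk)
where ω_6 = e^(-2πi/6)

Computing each X[k]:
X[0] = -7
X[1] = -3.0000+5.1962i
X[2] = -4
X[3] = 3
X[4] = -4
X[5] = -3.0000-5.1962i

X = [-7, -3.0000+5.1962i, -4, 3, -4, -3.0000-5.1962i]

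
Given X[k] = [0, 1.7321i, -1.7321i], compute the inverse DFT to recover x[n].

x[n] = (1/3) Σ(k=0 to 2) X[k] · e^(2πikn/3)

Computing each x[n]:
x[0] = 0
x[1] = -1
x[2] = 1

x = [0, -1, 1]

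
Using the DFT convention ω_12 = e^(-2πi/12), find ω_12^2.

ω_12^2 = e^(-2πi·2/12)
= cos(-2π·2/12) + i·sin(-2π·2/12)
= cos(-4π/12) + i·sin(-4π/12)

ω_12^2 = cos(-4π/12) + i·sin(-4π/12) = 0.5000-0.8660i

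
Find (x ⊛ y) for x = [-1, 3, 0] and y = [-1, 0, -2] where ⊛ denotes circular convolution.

(x ⊛ y)[n] = Σ(m=0 to 2) x[m] · y[(n-m) mod 3]

Computing each output sample:
(x ⊛ y)[0] = -5
(x ⊛ y)[1] = -3
(x ⊛ y)[2] = 2

x ⊛ y = [-5, -3, 2]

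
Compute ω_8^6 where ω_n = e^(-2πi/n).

ω_8^6 = e^(-2πi·6/8)
= cos(-2π·6/8) + i·sin(-2π·6/8)
= cos(-12π/8) + i·sin(-12π/8)

ω_8^6 = cos(-12π/8) + i·sin(-12π/8) = 1i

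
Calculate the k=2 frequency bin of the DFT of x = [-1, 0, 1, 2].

X[2] = Σ(n=0 to 3) x[n] · ω_4^(2n) where ω_4 = e^(-2πi/4)
= (-1)·ω_4^0 + (0)·ω_4^2 + (1)·ω_4^4 + (2)·ω_4^6

X[2] = -2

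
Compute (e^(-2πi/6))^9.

Since ω_6^6 = 1, powers reduce modulo 6.
9 mod 6 = 3
So ω_6^9 = ω_6^3 = e^(-2πi·3/6)

ω_6^9 = ω_6^3 = -1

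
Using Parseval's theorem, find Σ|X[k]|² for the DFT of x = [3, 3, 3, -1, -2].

Parseval: Σ|x[n]|² = (1/N)Σ|X[k]|², so Σ|X[k]|² = N·Σ|x[n]|² = 5·32.0000

Σ|X[k]|² = N·Σ|x[n]|² = 5·32.0000 = 160.0000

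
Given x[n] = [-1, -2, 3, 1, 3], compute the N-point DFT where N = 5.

X[k] = Σ(n=0 to 4) x[n] · ω_5^(nk)
where ω_5 = e^(-2πi/5)

Computing each X[k]:
X[0] = 4
X[1] = -3.9271+3.5797i
X[2] = -0.5729+4.8410i
X[3] = -0.5729-4.8410i
X[4] = -3.9271-3.5797i

X = [4, -3.9271+3.5797i, -0.5729+4.8410i, -0.5729-4.8410i, -3.9271-3.5797i]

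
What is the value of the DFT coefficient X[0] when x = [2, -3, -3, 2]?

X[0] = Σ(n=0 to 3) x[n] · ω_4^0 = Σ x[n]
= (2) + (-3) + (-3) + (2)

X[0] = -2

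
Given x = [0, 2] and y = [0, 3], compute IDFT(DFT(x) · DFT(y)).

(x ⊛ y)[n] = Σ(m=0 to 1) x[m] · y[(n-m) mod 2]

Computing each output sample:
(x ⊛ y)[0] = 6
(x ⊛ y)[1] = 0

x ⊛ y = [6, 0]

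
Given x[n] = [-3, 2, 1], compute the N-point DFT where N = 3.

X[k] = Σ(n=0 to 2) x[n] · ω_3^(nk)
where ω_3 = e^(-2πi/3)

Computing each X[k]:
X[0] = 0
X[1] = -4.5000-0.8660i
X[2] = -4.5000+0.8660i

X = [0, -4.5000-0.8660i, -4.5000+0.8660i]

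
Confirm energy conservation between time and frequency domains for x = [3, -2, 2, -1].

Time domain:
Σ|x[n]|² = |3|² + |-2|² + |2|² + |-1|² = 18.0000

Frequency domain:
(1/4)Σ|X[k]|² = (1/4)(|2|² + |1+1i|² + |8|² + |1-1i|²) = (1/4)·72.0000 = 18.0000

Both sides agree, confirming Parseval's theorem.

Σ|x[n]|² = (1/N)Σ|X[k]|² = 18.0000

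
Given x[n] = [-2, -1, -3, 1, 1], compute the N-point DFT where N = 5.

X[k] = Σ(n=0 to 4) x[n] · ω_5^(nk)
where ω_5 = e^(-2πi/5)

Computing each X[k]:
X[0] = -4
X[1] = -0.3820+4.2533i
X[2] = -2.6180-2.6287i
X[3] = -2.6180+2.6287i
X[4] = -0.3820-4.2533i

X = [-4, -0.3820+4.2533i, -2.6180-2.6287i, -2.6180+2.6287i, -0.3820-4.2533i]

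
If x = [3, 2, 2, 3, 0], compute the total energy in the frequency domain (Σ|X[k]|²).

Parseval: Σ|x[n]|² = (1/N)Σ|X[k]|², so Σ|X[k]|² = N·Σ|x[n]|² = 5·26.0000

Σ|X[k]|² = N·Σ|x[n]|² = 5·26.0000 = 130.0000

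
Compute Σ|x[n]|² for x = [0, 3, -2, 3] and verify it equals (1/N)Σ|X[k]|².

Time domain:
Σ|x[n]|² = |0|² + |3|² + |-2|² + |3|² = 22.0000

Frequency domain:
(1/4)Σ|X[k]|² = (1/4)(|4|² + |2|² + |-8|² + |2|²) = (1/4)·88.0000 = 22.0000

Both sides agree, confirming Parseval's theorem.

Σ|x[n]|² = (1/N)Σ|X[k]|² = 22.0000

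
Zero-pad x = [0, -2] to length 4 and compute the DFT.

Original 2-point DFT: [-2, 2]
Zero-padded 4-point DFT provides frequency interpolation.

DFT_4([x, 0, ...]) = [-2, 2i, 2, -2i]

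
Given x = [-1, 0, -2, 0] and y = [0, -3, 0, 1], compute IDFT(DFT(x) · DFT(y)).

(x ⊛ y)[n] = Σ(m=0 to 3) x[m] · y[(n-m) mod 4]

Computing each output sample:
(x ⊛ y)[0] = 0
(x ⊛ y)[1] = 1
(x ⊛ y)[2] = 0
(x ⊛ y)[3] = 5

x ⊛ y = [0, 1, 0, 5]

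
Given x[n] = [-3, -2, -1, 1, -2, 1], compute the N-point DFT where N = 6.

X[k] = Σ(n=0 to 5) x[n] · ω_6^(nk)
where ω_6 = e^(-2πi/6)

Computing each X[k]:
X[0] = -6
X[1] = -3.0000+1.7321i
X[2] = 3.4641i
X[3] = -6
X[4] = -3.4641i
X[5] = -3.0000-1.7321i

X = [-6, -3.0000+1.7321i, 3.4641i, -6, -3.4641i, -3.0000-1.7321i]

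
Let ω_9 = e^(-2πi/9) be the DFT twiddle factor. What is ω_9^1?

ω_9^1 = e^(-2πi·1/9)
= cos(-2π·1/9) + i·sin(-2π·1/9)
= cos(-2π/9) + i·sin(-2π/9)

ω_9^1 = cos(-2π/9) + i·sin(-2π/9) = 0.7660-0.6428i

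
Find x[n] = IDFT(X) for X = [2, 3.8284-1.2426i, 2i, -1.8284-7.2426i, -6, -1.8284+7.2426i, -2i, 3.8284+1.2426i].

x[n] = (1/8) Σ(k=0 to 7) X[k] · e^(2πikn/8)

Computing each x[n]:
x[0] = 0
x[1] = 3
x[2] = -2
x[3] = 2
x[4] = -1
x[5] = -2
x[6] = 1
x[7] = 1

x = [0, 3, -2, 2, -1, -2, 1, 1]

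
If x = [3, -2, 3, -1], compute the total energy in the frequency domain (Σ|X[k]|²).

Parseval: Σ|x[n]|² = (1/N)Σ|X[k]|², so Σ|X[k]|² = N·Σ|x[n]|² = 4·23.0000

Σ|X[k]|² = N·Σ|x[n]|² = 4·23.0000 = 92.0000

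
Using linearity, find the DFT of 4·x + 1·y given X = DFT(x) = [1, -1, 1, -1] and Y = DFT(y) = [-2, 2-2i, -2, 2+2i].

By linearity: DFT(4x + 1y) = 4·DFT(x) + 1·DFT(y)
= 4·[1, -1, 1, -1] + 1·[-2, 2-2i, -2, 2+2i]

Computing element-wise:
Z[0] = 4·(1) + 1·(-2) = 2
Z[1] = 4·(-1) + 1·(2-2i) = -2-2i
Z[2] = 4·(1) + 1·(-2) = 2
Z[3] = 4·(-1) + 1·(2+2i) = -2+2i

DFT(4x + 1y) = 4·X + 1·Y = [2, -2-2i, 2, -2+2i]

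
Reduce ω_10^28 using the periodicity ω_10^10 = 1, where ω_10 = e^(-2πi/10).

Since ω_10^10 = 1, powers reduce modulo 10.
28 mod 10 = 8
So ω_10^28 = ω_10^8 = e^(-2πi·8/10)

ω_10^28 = ω_10^8 = 0.3090+0.9511i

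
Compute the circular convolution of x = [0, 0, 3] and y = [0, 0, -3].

(x ⊛ y)[n] = Σ(m=0 to 2) x[m] · y[(n-m) mod 3]

Computing each output sample:
(x ⊛ y)[0] = 0
(x ⊛ y)[1] = -9
(x ⊛ y)[2] = 0

x ⊛ y = [0, -9, 0]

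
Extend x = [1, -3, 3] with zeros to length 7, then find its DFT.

Original 3-point DFT: [1, 1.0000+5.1962i, 1.0000-5.1962i]
Zero-padded 7-point DFT provides frequency interpolation.

DFT_7([x, 0, ...]) = [1, -1.5380-0.5793i, -1.0353+4.2264i, 5.5734+3.6471i, 5.5734-3.6471i, -1.0353-4.2264i, -1.5380+0.5793i]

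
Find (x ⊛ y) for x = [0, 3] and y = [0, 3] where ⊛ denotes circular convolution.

(x ⊛ y)[n] = Σ(m=0 to 1) x[m] · y[(n-m) mod 2]

Computing each output sample:
(x ⊛ y)[0] = 9
(x ⊛ y)[1] = 0

x ⊛ y = [9, 0]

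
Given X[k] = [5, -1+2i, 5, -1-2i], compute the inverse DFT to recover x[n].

x[n] = (1/4) Σ(k=0 to 3) X[k] · e^(2πikn/4)

Computing each x[n]:
x[0] = 2
x[1] = -1
x[2] = 3
x[3] = 1

x = [2, -1, 3, 1]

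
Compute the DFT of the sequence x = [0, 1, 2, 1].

X[k] = Σ(n=0 to 3) x[n] · ω_4^(nk)
where ω_4 = e^(-2πi/4)

Computing each X[k]:
X[0] = 4
X[1] = -2
X[2] = 0
X[3] = -2

X = [4, -2, 0, -2]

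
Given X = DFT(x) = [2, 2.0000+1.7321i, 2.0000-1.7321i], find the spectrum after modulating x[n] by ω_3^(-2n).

Modulation property: DFT(ω_3^(-2n)·x[n]) = X[(k-2) mod 3], so circularly shift X by 2 positions.

X[k-2] = [2.0000+1.7321i, 2.0000-1.7321i, 2]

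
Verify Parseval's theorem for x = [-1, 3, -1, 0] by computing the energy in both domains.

Time domain:
Σ|x[n]|² = |-1|² + |3|² + |-1|² + |0|² = 11.0000

Frequency domain:
(1/4)Σ|X[k]|² = (1/4)(|1|² + |-3i|² + |-5|² + |3i|²) = (1/4)·44.0000 = 11.0000

Both sides agree, confirming Parseval's theorem.

Σ|x[n]|² = (1/N)Σ|X[k]|² = 11.0000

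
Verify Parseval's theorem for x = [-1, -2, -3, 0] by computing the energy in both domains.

Time domain:
Σ|x[n]|² = |-1|² + |-2|² + |-3|² + |0|² = 14.0000

Frequency domain:
(1/4)Σ|X[k]|² = (1/4)(|-6|² + |2+2i|² + |-2|² + |2-2i|²) = (1/4)·56.0000 = 14.0000

Both sides agree, confirming Parseval's theorem.

Σ|x[n]|² = (1/N)Σ|X[k]|² = 14.0000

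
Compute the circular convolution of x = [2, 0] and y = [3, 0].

(x ⊛ y)[n] = Σ(m=0 to 1) x[m] · y[(n-m) mod 2]

Computing each output sample:
(x ⊛ y)[0] = 6
(x ⊛ y)[1] = 0

x ⊛ y = [6, 0]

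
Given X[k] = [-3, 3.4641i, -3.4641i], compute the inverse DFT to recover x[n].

x[n] = (1/3) Σ(k=0 to 2) X[k] · e^(2πikn/3)

Computing each x[n]:
x[0] = -1
x[1] = -3
x[2] = 1

x = [-1, -3, 1]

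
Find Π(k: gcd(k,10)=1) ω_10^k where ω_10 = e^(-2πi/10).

The primitive 10th roots of unity are ω_10^k for k coprime to 10: k ∈ {1, 3, 7, 9}
Their product equals the constant term of the cyclotomic polynomial Φ_10(x) up to sign.
For n ≥ 3, the product of all primitive nth roots of unity is 1. (For n=1 it is 1; for n=2 it is -1.)

1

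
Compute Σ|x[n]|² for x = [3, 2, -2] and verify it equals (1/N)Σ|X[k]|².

Time domain:
Σ|x[n]|² = |3|² + |2|² + |-2|² = 17.0000

Frequency domain:
(1/3)Σ|X[k]|² = (1/3)(|3|² + |3.0000-3.4641i|² + |3.0000+3.4641i|²) = (1/3)·51.0000 = 17.0000

Both sides agree, confirming Parseval's theorem.

Σ|x[n]|² = (1/N)Σ|X[k]|² = 17.0000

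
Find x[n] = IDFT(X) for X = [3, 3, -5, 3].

x[n] = (1/4) Σ(k=0 to 3) X[k] · e^(2πikn/4)

Computing each x[n]:
x[0] = 1
x[1] = 2
x[2] = -2
x[3] = 2

x = [1, 2, -2, 2]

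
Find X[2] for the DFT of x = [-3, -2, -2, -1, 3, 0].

X[2] = Σ(n=0 to 5) x[n] · ω_6^(2n) where ω_6 = e^(-2πi/6)
= (-3)·ω_6^0 + (-2)·ω_6^2 + (-2)·ω_6^4 + (-1)·ω_6^6 + (3)·ω_6^8 + (0)·ω_6^10

X[2] = -3.5000-2.5981i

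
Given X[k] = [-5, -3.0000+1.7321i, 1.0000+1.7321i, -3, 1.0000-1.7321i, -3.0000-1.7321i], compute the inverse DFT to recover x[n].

x[n] = (1/6) Σ(k=0 to 5) X[k] · e^(2πikn/6)

Computing each x[n]:
x[0] = -2
x[1] = -2
x[2] = -1
x[3] = 1
x[4] = -1
x[5] = 0

x = [-2, -2, -1, 1, -1, 0]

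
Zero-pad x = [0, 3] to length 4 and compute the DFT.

Original 2-point DFT: [3, -3]
Zero-padded 4-point DFT provides frequency interpolation.

DFT_4([x, 0, ...]) = [3, -3i, -3, 3i]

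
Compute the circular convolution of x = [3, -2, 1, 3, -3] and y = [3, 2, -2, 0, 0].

(x ⊛ y)[n] = Σ(m=0 to 4) x[m] · y[(n-m) mod 5]

Computing each output sample:
(x ⊛ y)[0] = -3
(x ⊛ y)[1] = 6
(x ⊛ y)[2] = -7
(x ⊛ y)[3] = 15
(x ⊛ y)[4] = -5

x ⊛ y = [-3, 6, -7, 15, -5]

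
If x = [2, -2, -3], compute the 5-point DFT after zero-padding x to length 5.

Original 3-point DFT: [-3, 4.5000-0.8660i, 4.5000+0.8660i]
Zero-padded 5-point DFT provides frequency interpolation.

DFT_5([x, 0, ...]) = [-3, 3.8090+3.6655i, 2.6910-1.6776i, 2.6910+1.6776i, 3.8090-3.6655i]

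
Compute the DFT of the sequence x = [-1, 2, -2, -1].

X[k] = Σ(n=0 to 3) x[n] · ω_4^(nk)
where ω_4 = e^(-2πi/4)

Computing each X[k]:
X[0] = -2
X[1] = 1-3i
X[2] = -4
X[3] = 1+3i

X = [-2, 1-3i, -4, 1+3i]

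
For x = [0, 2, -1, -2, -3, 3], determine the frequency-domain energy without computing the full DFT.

Parseval: Σ|x[n]|² = (1/N)Σ|X[k]|², so Σ|X[k]|² = N·Σ|x[n]|² = 6·27.0000

Σ|X[k]|² = N·Σ|x[n]|² = 6·27.0000 = 162.0000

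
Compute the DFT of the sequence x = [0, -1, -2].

X[k] = Σ(n=0 to 2) x[n] · ω_3^(nk)
where ω_3 = e^(-2πi/3)

Computing each X[k]:
X[0] = -3
X[1] = 1.5000-0.8660i
X[2] = 1.5000+0.8660i

X = [-3, 1.5000-0.8660i, 1.5000+0.8660i]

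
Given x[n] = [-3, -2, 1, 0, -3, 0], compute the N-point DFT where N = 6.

X[k] = Σ(n=0 to 5) x[n] · ω_6^(nk)
where ω_6 = e^(-2πi/6)

Computing each X[k]:
X[0] = -7
X[1] = -3.0000-1.7321i
X[2] = -1.0000+5.1962i
X[3] = -3
X[4] = -1.0000-5.1962i
X[5] = -3.0000+1.7321i

X = [-7, -3.0000-1.7321i, -1.0000+5.1962i, -3, -1.0000-5.1962i, -3.0000+1.7321i]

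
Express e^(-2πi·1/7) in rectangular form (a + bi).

ω_7^1 = e^(-2πi·1/7)
= cos(-2π·1/7) + i·sin(-2π·1/7)
= cos(-2π/7) + i·sin(-2π/7)

ω_7^1 = cos(-2π/7) + i·sin(-2π/7) = 0.6235-0.7818i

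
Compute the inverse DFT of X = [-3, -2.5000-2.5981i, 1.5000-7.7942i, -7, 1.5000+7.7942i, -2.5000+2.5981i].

x[n] = (1/6) Σ(k=0 to 5) X[k] · e^(2πikn/6)

Computing each x[n]:
x[0] = -2
x[1] = 3
x[2] = -3
x[3] = 2
x[4] = 0
x[5] = -3

x = [-2, 3, -3, 2, 0, -3]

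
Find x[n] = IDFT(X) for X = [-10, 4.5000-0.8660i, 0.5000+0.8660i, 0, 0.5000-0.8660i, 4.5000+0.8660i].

x[n] = (1/6) Σ(k=0 to 5) X[k] · e^(2πikn/6)

Computing each x[n]:
x[0] = 0
x[1] = -1
x[2] = -2
x[3] = -3
x[4] = -3
x[5] = -1

x = [0, -1, -2, -3, -3, -1]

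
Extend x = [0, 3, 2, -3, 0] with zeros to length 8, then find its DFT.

Original 5-point DFT: [2, 1.7361-5.7921i, -2.7361+2.9919i, -2.7361-2.9919i, 1.7361+5.7921i]
Zero-padded 8-point DFT provides frequency interpolation.

DFT_8([x, 0, ...]) = [2, 4.2426-2.0000i, -2-6i, -4.2426+2.0000i, 2, -4.2426-2.0000i, -2+6i, 4.2426+2.0000i]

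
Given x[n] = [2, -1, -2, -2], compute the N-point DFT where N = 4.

X[k] = Σ(n=0 to 3) x[n] · ω_4^(nk)
where ω_4 = e^(-2πi/4)

Computing each X[k]:
X[0] = -3
X[1] = 4-1i
X[2] = 3
X[3] = 4+1i

X = [-3, 4-1i, 3, 4+1i]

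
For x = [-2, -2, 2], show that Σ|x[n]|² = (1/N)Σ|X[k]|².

Time domain:
Σ|x[n]|² = |-2|² + |-2|² + |2|² = 12.0000

Frequency domain:
(1/3)Σ|X[k]|² = (1/3)(|-2|² + |-2.0000+3.4641i|² + |-2.0000-3.4641i|²) = (1/3)·36.0000 = 12.0000

Both sides agree, confirming Parseval's theorem.

Σ|x[n]|² = (1/N)Σ|X[k]|² = 12.0000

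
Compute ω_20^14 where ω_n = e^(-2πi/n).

ω_20^14 = e^(-2πi·14/20)
= cos(-2π·14/20) + i·sin(-2π·14/20)
= cos(-28π/20) + i·sin(-28π/20)

ω_20^14 = cos(-28π/20) + i·sin(-28π/20) = -0.3090+0.9511i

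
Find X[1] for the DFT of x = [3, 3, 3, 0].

X[1] = Σ(n=0 to 3) x[n] · ω_4^(1n) where ω_4 = e^(-2πi/4)
= (3)·ω_4^0 + (3)·ω_4^1 + (3)·ω_4^2 + (0)·ω_4^3

X[1] = -3i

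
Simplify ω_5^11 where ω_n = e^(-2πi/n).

Since ω_5^5 = 1, powers reduce modulo 5.
11 mod 5 = 1
So ω_5^11 = ω_5^1 = e^(-2πi·1/5)

ω_5^11 = ω_5^1 = 0.3090-0.9511i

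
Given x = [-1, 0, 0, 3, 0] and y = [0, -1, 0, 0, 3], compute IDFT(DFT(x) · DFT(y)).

(x ⊛ y)[n] = Σ(m=0 to 4) x[m] · y[(n-m) mod 5]

Computing each output sample:
(x ⊛ y)[0] = 0
(x ⊛ y)[1] = 1
(x ⊛ y)[2] = 9
(x ⊛ y)[3] = 0
(x ⊛ y)[4] = -6

x ⊛ y = [0, 1, 9, 0, -6]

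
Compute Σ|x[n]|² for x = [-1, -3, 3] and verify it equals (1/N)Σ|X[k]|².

Time domain:
Σ|x[n]|² = |-1|² + |-3|² + |3|² = 19.0000

Frequency domain:
(1/3)Σ|X[k]|² = (1/3)(|-1|² + |-1.0000+5.1962i|² + |-1.0000-5.1962i|²) = (1/3)·57.0000 = 19.0000

Both sides agree, confirming Parseval's theorem.

Σ|x[n]|² = (1/N)Σ|X[k]|² = 19.0000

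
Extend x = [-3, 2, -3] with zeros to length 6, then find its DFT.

Original 3-point DFT: [-4, -2.5000-4.3301i, -2.5000+4.3301i]
Zero-padded 6-point DFT provides frequency interpolation.

DFT_6([x, 0, ...]) = [-4, -0.5000+0.8660i, -2.5000-4.3301i, -8, -2.5000+4.3301i, -0.5000-0.8660i]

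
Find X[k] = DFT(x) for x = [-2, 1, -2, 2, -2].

X[k] = Σ(n=0 to 4) x[n] · ω_5^(nk)
where ω_5 = e^(-2πi/5)

Computing each X[k]:
X[0] = -3
X[1] = -2.3090-0.5020i
X[2] = -1.1910-5.5676i
X[3] = -1.1910+5.5676i
X[4] = -2.3090+0.5020i

X = [-3, -2.3090-0.5020i, -1.1910-5.5676i, -1.1910+5.5676i, -2.3090+0.5020i]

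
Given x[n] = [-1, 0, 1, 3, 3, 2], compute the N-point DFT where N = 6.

X[k] = Σ(n=0 to 5) x[n] · ω_6^(nk)
where ω_6 = e^(-2πi/6)

Computing each X[k]:
X[0] = 8
X[1] = -5.0000+3.4641i
X[2] = -1
X[3] = -2
X[4] = -1
X[5] = -5.0000-3.4641i

X = [8, -5.0000+3.4641i, -1, -2, -1, -5.0000-3.4641i]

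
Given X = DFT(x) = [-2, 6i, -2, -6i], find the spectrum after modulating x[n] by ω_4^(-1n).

Modulation property: DFT(ω_4^(-1n)·x[n]) = X[(k-1) mod 4], so circularly shift X by 1 positions.

X[k-1] = [-6i, -2, 6i, -2]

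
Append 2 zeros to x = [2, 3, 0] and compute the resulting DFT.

Original 3-point DFT: [5, 0.5000-2.5981i, 0.5000+2.5981i]
Zero-padded 5-point DFT provides frequency interpolation.

DFT_5([x, 0, ...]) = [5, 2.9271-2.8532i, -0.4271-1.7634i, -0.4271+1.7634i, 2.9271+2.8532i]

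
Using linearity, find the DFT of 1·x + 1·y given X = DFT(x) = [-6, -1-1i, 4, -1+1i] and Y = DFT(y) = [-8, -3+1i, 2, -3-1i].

By linearity: DFT(1x + 1y) = 1·DFT(x) + 1·DFT(y)
= 1·[-6, -1-1i, 4, -1+1i] + 1·[-8, -3+1i, 2, -3-1i]

Computing element-wise:
Z[0] = 1·(-6) + 1·(-8) = -14
Z[1] = 1·(-1-1i) + 1·(-3+1i) = -4
Z[2] = 1·(4) + 1·(2) = 6
Z[3] = 1·(-1+1i) + 1·(-3-1i) = -4

DFT(1x + 1y) = 1·X + 1·Y = [-14, -4, 6, -4]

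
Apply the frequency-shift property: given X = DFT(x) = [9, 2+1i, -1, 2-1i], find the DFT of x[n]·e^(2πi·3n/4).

Modulation property: DFT(ω_4^(-3n)·x[n]) = X[(k-3) mod 4], so circularly shift X by 3 positions.

X[k-3] = [2+1i, -1, 2-1i, 9]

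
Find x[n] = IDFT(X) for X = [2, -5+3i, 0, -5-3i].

x[n] = (1/4) Σ(k=0 to 3) X[k] · e^(2πikn/4)

Computing each x[n]:
x[0] = -2
x[1] = -1
x[2] = 3
x[3] = 2

x = [-2, -1, 3, 2]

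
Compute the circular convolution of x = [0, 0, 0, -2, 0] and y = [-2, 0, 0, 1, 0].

(x ⊛ y)[n] = Σ(m=0 to 4) x[m] · y[(n-m) mod 5]

Computing each output sample:
(x ⊛ y)[0] = 0
(x ⊛ y)[1] = -2
(x ⊛ y)[2] = 0
(x ⊛ y)[3] = 4
(x ⊛ y)[4] = 0

x ⊛ y = [0, -2, 0, 4, 0]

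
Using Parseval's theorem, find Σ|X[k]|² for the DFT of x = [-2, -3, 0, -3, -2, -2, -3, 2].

Parseval: Σ|x[n]|² = (1/N)Σ|X[k]|², so Σ|X[k]|² = N·Σ|x[n]|² = 8·43.0000

Σ|X[k]|² = N·Σ|x[n]|² = 8·43.0000 = 344.0000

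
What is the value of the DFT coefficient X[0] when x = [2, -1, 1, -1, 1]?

X[0] = Σ(n=0 to 4) x[n] · ω_5^0 = Σ x[n]
= (2) + (-1) + (1) + (-1) + (1)

X[0] = 2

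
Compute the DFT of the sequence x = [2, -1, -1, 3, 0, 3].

X[k] = Σ(n=0 to 5) x[n] · ω_6^(nk)
where ω_6 = e^(-2πi/6)

Computing each X[k]:
X[0] = 6
X[1] = 0.5000+4.3301i
X[2] = 4.5000+2.5981i
X[3] = -4
X[4] = 4.5000-2.5981i
X[5] = 0.5000-4.3301i

X = [6, 0.5000+4.3301i, 4.5000+2.5981i, -4, 4.5000-2.5981i, 0.5000-4.3301i]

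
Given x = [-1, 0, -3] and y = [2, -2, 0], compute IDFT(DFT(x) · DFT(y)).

(x ⊛ y)[n] = Σ(m=0 to 2) x[m] · y[(n-m) mod 3]

Computing each output sample:
(x ⊛ y)[0] = 4
(x ⊛ y)[1] = 2
(x ⊛ y)[2] = -6

x ⊛ y = [4, 2, -6]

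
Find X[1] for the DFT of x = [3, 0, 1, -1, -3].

X[1] = Σ(n=0 to 4) x[n] · ω_5^(1n) where ω_5 = e^(-2πi/5)
= (3)·ω_5^0 + (0)·ω_5^1 + (1)·ω_5^2 + (-1)·ω_5^3 + (-3)·ω_5^4

X[1] = 2.0729-4.0287i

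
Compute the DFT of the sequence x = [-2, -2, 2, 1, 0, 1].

X[k] = Σ(n=0 to 5) x[n] · ω_6^(nk)
where ω_6 = e^(-2πi/6)

Computing each X[k]:
X[0] = 0
X[1] = -4.5000+0.8660i
X[2] = -1.5000+4.3301i
X[3] = 0
X[4] = -1.5000-4.3301i
X[5] = -4.5000-0.8660i

X = [0, -4.5000+0.8660i, -1.5000+4.3301i, 0, -1.5000-4.3301i, -4.5000-0.8660i]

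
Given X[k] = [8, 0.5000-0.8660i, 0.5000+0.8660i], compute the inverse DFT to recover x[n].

x[n] = (1/3) Σ(k=0 to 2) X[k] · e^(2πikn/3)

Computing each x[n]:
x[0] = 3
x[1] = 3
x[2] = 2

x = [3, 3, 2]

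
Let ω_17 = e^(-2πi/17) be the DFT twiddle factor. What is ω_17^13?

ω_17^13 = e^(-2πi·13/17)
= cos(-2π·13/17) + i·sin(-2π·13/17)
= cos(-26π/17) + i·sin(-26π/17)

ω_17^13 = cos(-26π/17) + i·sin(-26π/17) = 0.0923+0.9957i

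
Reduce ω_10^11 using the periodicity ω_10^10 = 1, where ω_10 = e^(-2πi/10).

Since ω_10^10 = 1, powers reduce modulo 10.
11 mod 10 = 1
So ω_10^11 = ω_10^1 = e^(-2πi·1/10)

ω_10^11 = ω_10^1 = 0.8090-0.5878i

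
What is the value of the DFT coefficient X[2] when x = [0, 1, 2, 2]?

X[2] = Σ(n=0 to 3) x[n] · ω_4^(2n) where ω_4 = e^(-2πi/4)
= (0)·ω_4^0 + (1)·ω_4^2 + (2)·ω_4^4 + (2)·ω_4^6

X[2] = -1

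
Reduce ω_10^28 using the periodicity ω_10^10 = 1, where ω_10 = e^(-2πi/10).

Since ω_10^10 = 1, powers reduce modulo 10.
28 mod 10 = 8
So ω_10^28 = ω_10^8 = e^(-2πi·8/10)

ω_10^28 = ω_10^8 = 0.3090+0.9511i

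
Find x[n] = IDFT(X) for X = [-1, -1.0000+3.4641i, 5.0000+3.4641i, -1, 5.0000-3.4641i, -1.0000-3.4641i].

x[n] = (1/6) Σ(k=0 to 5) X[k] · e^(2πikn/6)

Computing each x[n]:
x[0] = 1
x[1] = -3
x[2] = -1
x[3] = 2
x[4] = -1
x[5] = 1

x = [1, -3, -1, 2, -1, 1]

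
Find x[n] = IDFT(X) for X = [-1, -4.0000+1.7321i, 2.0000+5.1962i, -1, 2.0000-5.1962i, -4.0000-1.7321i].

x[n] = (1/6) Σ(k=0 to 5) X[k] · e^(2πikn/6)

Computing each x[n]:
x[0] = -1
x[1] = -3
x[2] = 1
x[3] = 2
x[4] = -1
x[5] = 1

x = [-1, -3, 1, 2, -1, 1]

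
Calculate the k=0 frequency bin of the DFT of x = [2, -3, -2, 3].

X[0] = Σ(n=0 to 3) x[n] · ω_4^0 = Σ x[n]
= (2) + (-3) + (-2) + (3)

X[0] = 0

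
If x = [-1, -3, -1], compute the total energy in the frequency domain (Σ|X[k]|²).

Parseval: Σ|x[n]|² = (1/N)Σ|X[k]|², so Σ|X[k]|² = N·Σ|x[n]|² = 3·11.0000

Σ|X[k]|² = N·Σ|x[n]|² = 3·11.0000 = 33.0000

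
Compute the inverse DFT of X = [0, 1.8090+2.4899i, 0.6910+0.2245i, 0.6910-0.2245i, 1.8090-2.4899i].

x[n] = (1/5) Σ(k=0 to 4) X[k] · e^(2πikn/5)

Computing each x[n]:
x[0] = 1
x[1] = -1
x[2] = -1
x[3] = 0
x[4] = 1

x = [1, -1, -1, 0, 1]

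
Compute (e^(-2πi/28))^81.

Since ω_28^28 = 1, powers reduce modulo 28.
81 mod 28 = 25
So ω_28^81 = ω_28^25 = e^(-2πi·25/28)

ω_28^81 = ω_28^25 = 0.7818+0.6235i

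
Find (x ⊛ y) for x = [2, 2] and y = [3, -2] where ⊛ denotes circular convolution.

(x ⊛ y)[n] = Σ(m=0 to 1) x[m] · y[(n-m) mod 2]

Computing each output sample:
(x ⊛ y)[0] = 2
(x ⊛ y)[1] = 2

x ⊛ y = [2, 2]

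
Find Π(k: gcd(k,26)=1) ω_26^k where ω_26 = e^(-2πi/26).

The primitive 26th roots of unity are ω_26^k for k coprime to 26: k ∈ {1, 3, 5, 7, 9, 11, 15, 17, 19, 21, 23, 25}
Their product equals the constant term of the cyclotomic polynomial Φ_26(x) up to sign.
For n ≥ 3, the product of all primitive nth roots of unity is 1. (For n=1 it is 1; for n=2 it is -1.)

1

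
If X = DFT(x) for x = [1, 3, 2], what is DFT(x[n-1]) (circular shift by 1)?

Time shift by 1: X_shifted[k] = ω_3^(1k) · X[k]
Shifted x = [2, 1, 3]

DFT(x[n-1]) = [6, 1.7321i, -1.7321i]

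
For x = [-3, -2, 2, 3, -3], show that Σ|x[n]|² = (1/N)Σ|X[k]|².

Time domain:
Σ|x[n]|² = |-3|² + |-2|² + |2|² + |3|² + |-3|² = 35.0000

Frequency domain:
(1/5)Σ|X[k]|² = (1/5)(|-3|² + |-8.5902-0.3633i|² + |2.5902-1.5388i|² + |2.5902+1.5388i|² + |-8.5902+0.3633i|²) = (1/5)·175.0000 = 35.0000

Both sides agree, confirming Parseval's theorem.

Σ|x[n]|² = (1/N)Σ|X[k]|² = 35.0000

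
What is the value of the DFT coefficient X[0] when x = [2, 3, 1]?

X[0] = Σ(n=0 to 2) x[n] · ω_3^0 = Σ x[n]
= (2) + (3) + (1)

X[0] = 6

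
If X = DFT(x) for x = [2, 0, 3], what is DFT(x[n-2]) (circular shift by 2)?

Time shift by 2: X_shifted[k] = ω_3^(2k) · X[k]
Shifted x = [0, 3, 2]

DFT(x[n-2]) = [5, -2.5000-0.8660i, -2.5000+0.8660i]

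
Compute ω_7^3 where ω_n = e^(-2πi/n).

ω_7^3 = e^(-2πi·3/7)
= cos(-2π·3/7) + i·sin(-2π·3/7)
= cos(-6π/7) + i·sin(-6π/7)

ω_7^3 = cos(-6π/7) + i·sin(-6π/7) = -0.9010-0.4339i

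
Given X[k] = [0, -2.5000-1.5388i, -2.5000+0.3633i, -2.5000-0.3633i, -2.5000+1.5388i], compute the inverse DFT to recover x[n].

x[n] = (1/5) Σ(k=0 to 4) X[k] · e^(2πikn/5)

Computing each x[n]:
x[0] = -2
x[1] = 1
x[2] = 1
x[3] = 0
x[4] = 0

x = [-2, 1, 1, 0, 0]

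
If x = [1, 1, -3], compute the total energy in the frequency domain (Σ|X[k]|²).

Parseval: Σ|x[n]|² = (1/N)Σ|X[k]|², so Σ|X[k]|² = N·Σ|x[n]|² = 3·11.0000

Σ|X[k]|² = N·Σ|x[n]|² = 3·11.0000 = 33.0000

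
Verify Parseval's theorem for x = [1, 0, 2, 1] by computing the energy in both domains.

Time domain:
Σ|x[n]|² = |1|² + |0|² + |2|² + |1|² = 6.0000

Frequency domain:
(1/4)Σ|X[k]|² = (1/4)(|4|² + |-1+1i|² + |2|² + |-1-1i|²) = (1/4)·24.0000 = 6.0000

Both sides agree, confirming Parseval's theorem.

Σ|x[n]|² = (1/N)Σ|X[k]|² = 6.0000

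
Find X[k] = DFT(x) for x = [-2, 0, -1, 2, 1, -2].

X[k] = Σ(n=0 to 5) x[n] · ω_6^(nk)
where ω_6 = e^(-2πi/6)

Computing each X[k]:
X[0] = -2
X[1] = -5
X[2] = 1.0000-3.4641i
X[3] = -2
X[4] = 1.0000+3.4641i
X[5] = -5

X = [-2, -5, 1.0000-3.4641i, -2, 1.0000+3.4641i, -5]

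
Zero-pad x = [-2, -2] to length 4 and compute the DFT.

Original 2-point DFT: [-4, 0]
Zero-padded 4-point DFT provides frequency interpolation.

DFT_4([x, 0, ...]) = [-4, -2+2i, 0, -2-2i]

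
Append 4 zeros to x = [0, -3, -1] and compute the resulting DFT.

Original 3-point DFT: [-4, 2.0000+1.7321i, 2.0000-1.7321i]
Zero-padded 7-point DFT provides frequency interpolation.

DFT_7([x, 0, ...]) = [-4, -1.6479+3.3204i, 1.5685+2.4909i, 2.0794+0.5198i, 2.0794-0.5198i, 1.5685-2.4909i, -1.6479-3.3204i]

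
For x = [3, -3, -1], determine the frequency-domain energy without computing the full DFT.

Parseval: Σ|x[n]|² = (1/N)Σ|X[k]|², so Σ|X[k]|² = N·Σ|x[n]|² = 3·19.0000

Σ|X[k]|² = N·Σ|x[n]|² = 3·19.0000 = 57.0000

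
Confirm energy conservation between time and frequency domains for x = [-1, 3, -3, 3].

Time domain:
Σ|x[n]|² = |-1|² + |3|² + |-3|² + |3|² = 28.0000

Frequency domain:
(1/4)Σ|X[k]|² = (1/4)(|2|² + |2|² + |-10|² + |2|²) = (1/4)·112.0000 = 28.0000

Both sides agree, confirming Parseval's theorem.

Σ|x[n]|² = (1/N)Σ|X[k]|² = 28.0000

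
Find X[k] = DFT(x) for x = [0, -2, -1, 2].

X[k] = Σ(n=0 to 3) x[n] · ω_4^(nk)
where ω_4 = e^(-2πi/4)

Computing each X[k]:
X[0] = -1
X[1] = 1+4i
X[2] = -1
X[3] = 1-4i

X = [-1, 1+4i, -1, 1-4i]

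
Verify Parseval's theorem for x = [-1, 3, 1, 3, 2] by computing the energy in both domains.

Time domain:
Σ|x[n]|² = |-1|² + |3|² + |1|² + |3|² + |2|² = 24.0000

Frequency domain:
(1/5)Σ|X[k]|² = (1/5)(|8|² + |-2.6910+0.2245i|² + |-3.8090-2.4899i|² + |-3.8090+2.4899i|² + |-2.6910-0.2245i|²) = (1/5)·120.0000 = 24.0000

Both sides agree, confirming Parseval's theorem.

Σ|x[n]|² = (1/N)Σ|X[k]|² = 24.0000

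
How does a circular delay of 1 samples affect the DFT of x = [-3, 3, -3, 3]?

Time shift by 1: X_shifted[k] = ω_4^(1k) · X[k]
Shifted x = [3, -3, 3, -3]

DFT(x[n-1]) = [0, 0, 12, 0]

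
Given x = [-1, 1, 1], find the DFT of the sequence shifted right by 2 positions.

Time shift by 2: X_shifted[k] = ω_3^(2k) · X[k]
Shifted x = [1, 1, -1]

DFT(x[n-2]) = [1, 1.0000-1.7321i, 1.0000+1.7321i]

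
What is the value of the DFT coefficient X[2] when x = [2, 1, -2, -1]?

X[2] = Σ(n=0 to 3) x[n] · ω_4^(2n) where ω_4 = e^(-2πi/4)
= (2)·ω_4^0 + (1)·ω_4^2 + (-2)·ω_4^4 + (-1)·ω_4^6

X[2] = 0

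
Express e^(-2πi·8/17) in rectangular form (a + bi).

ω_17^8 = e^(-2πi·8/17)
= cos(-2π·8/17) + i·sin(-2π·8/17)
= cos(-16π/17) + i·sin(-16π/17)

ω_17^8 = cos(-16π/17) + i·sin(-16π/17) = -0.9830-0.1837i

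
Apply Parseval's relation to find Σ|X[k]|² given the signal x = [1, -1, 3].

Parseval: Σ|x[n]|² = (1/N)Σ|X[k]|², so Σ|X[k]|² = N·Σ|x[n]|² = 3·11.0000

Σ|X[k]|² = N·Σ|x[n]|² = 3·11.0000 = 33.0000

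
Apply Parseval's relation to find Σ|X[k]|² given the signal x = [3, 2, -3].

Parseval: Σ|x[n]|² = (1/N)Σ|X[k]|², so Σ|X[k]|² = N·Σ|x[n]|² = 3·22.0000

Σ|X[k]|² = N·Σ|x[n]|² = 3·22.0000 = 66.0000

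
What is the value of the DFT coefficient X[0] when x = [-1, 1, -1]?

X[0] = Σ(n=0 to 2) x[n] · ω_3^0 = Σ x[n]
= (-1) + (1) + (-1)

X[0] = -1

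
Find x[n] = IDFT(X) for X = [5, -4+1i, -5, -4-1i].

x[n] = (1/4) Σ(k=0 to 3) X[k] · e^(2πikn/4)

Computing each x[n]:
x[0] = -2
x[1] = 2
x[2] = 2
x[3] = 3

x = [-2, 2, 2, 3]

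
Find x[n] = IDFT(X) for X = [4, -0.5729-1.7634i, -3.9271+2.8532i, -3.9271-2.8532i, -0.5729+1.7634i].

x[n] = (1/5) Σ(k=0 to 4) X[k] · e^(2πikn/5)

Computing each x[n]:
x[0] = -1
x[1] = 2
x[2] = 2
x[3] = -1
x[4] = 2

x = [-1, 2, 2, -1, 2]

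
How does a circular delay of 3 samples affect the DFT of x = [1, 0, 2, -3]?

Time shift by 3: X_shifted[k] = ω_4^(3k) · X[k]
Shifted x = [0, 2, -3, 1]

DFT(x[n-3]) = [0, 3-1i, -6, 3+1i]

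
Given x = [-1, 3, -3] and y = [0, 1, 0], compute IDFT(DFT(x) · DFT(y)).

(x ⊛ y)[n] = Σ(m=0 to 2) x[m] · y[(n-m) mod 3]

Computing each output sample:
(x ⊛ y)[0] = -3
(x ⊛ y)[1] = -1
(x ⊛ y)[2] = 3

x ⊛ y = [-3, -1, 3]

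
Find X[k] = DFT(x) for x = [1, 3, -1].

X[k] = Σ(n=0 to 2) x[n] · ω_3^(nk)
where ω_3 = e^(-2πi/3)

Computing each X[k]:
X[0] = 3
X[1] = -3.4641i
X[2] = 3.4641i

X = [3, -3.4641i, 3.4641i]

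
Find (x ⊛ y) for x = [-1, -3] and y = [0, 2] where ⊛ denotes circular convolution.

(x ⊛ y)[n] = Σ(m=0 to 1) x[m] · y[(n-m) mod 2]

Computing each output sample:
(x ⊛ y)[0] = -6
(x ⊛ y)[1] = -2

x ⊛ y = [-6, -2]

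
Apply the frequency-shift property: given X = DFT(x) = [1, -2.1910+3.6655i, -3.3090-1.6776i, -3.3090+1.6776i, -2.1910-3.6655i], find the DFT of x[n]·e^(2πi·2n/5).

Modulation property: DFT(ω_5^(-2n)·x[n]) = X[(k-2) mod 5], so circularly shift X by 2 positions.

X[k-2] = [-3.3090+1.6776i, -2.1910-3.6655i, 1, -2.1910+3.6655i, -3.3090-1.6776i]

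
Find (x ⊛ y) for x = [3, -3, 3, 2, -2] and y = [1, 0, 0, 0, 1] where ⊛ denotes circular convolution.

(x ⊛ y)[n] = Σ(m=0 to 4) x[m] · y[(n-m) mod 5]

Computing each output sample:
(x ⊛ y)[0] = 0
(x ⊛ y)[1] = 0
(x ⊛ y)[2] = 5
(x ⊛ y)[3] = 0
(x ⊛ y)[4] = 1

x ⊛ y = [0, 0, 5, 0, 1]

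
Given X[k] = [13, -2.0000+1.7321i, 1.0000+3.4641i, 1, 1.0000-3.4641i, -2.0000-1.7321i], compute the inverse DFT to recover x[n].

x[n] = (1/6) Σ(k=0 to 5) X[k] · e^(2πikn/6)

Computing each x[n]:
x[0] = 2
x[1] = 0
x[2] = 3
x[3] = 3
x[4] = 2
x[5] = 3

x = [2, 0, 3, 3, 2, 3]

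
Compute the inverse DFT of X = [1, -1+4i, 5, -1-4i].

x[n] = (1/4) Σ(k=0 to 3) X[k] · e^(2πikn/4)

Computing each x[n]:
x[0] = 1
x[1] = -3
x[2] = 2
x[3] = 1

x = [1, -3, 2, 1]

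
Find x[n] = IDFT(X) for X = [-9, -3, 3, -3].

x[n] = (1/4) Σ(k=0 to 3) X[k] · e^(2πikn/4)

Computing each x[n]:
x[0] = -3
x[1] = -3
x[2] = 0
x[3] = -3

x = [-3, -3, 0, -3]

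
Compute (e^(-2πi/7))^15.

Since ω_7^7 = 1, powers reduce modulo 7.
15 mod 7 = 1
So ω_7^15 = ω_7^1 = e^(-2πi·1/7)

ω_7^15 = ω_7^1 = 0.6235-0.7818i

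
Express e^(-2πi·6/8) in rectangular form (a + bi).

ω_8^6 = e^(-2πi·6/8)
= cos(-2π·6/8) + i·sin(-2π·6/8)
= cos(-12π/8) + i·sin(-12π/8)

ω_8^6 = cos(-12π/8) + i·sin(-12π/8) = 1i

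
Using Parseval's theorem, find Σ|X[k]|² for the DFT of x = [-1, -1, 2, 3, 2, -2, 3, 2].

Parseval: Σ|x[n]|² = (1/N)Σ|X[k]|², so Σ|X[k]|² = N·Σ|x[n]|² = 8·36.0000

Σ|X[k]|² = N·Σ|x[n]|² = 8·36.0000 = 288.0000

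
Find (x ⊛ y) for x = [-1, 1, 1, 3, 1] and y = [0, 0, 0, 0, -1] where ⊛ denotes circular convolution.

(x ⊛ y)[n] = Σ(m=0 to 4) x[m] · y[(n-m) mod 5]

Computing each output sample:
(x ⊛ y)[0] = -1
(x ⊛ y)[1] = -1
(x ⊛ y)[2] = -3
(x ⊛ y)[3] = -1
(x ⊛ y)[4] = 1

x ⊛ y = [-1, -1, -3, -1, 1]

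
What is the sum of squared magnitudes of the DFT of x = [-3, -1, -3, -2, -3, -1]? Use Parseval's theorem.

Parseval: Σ|x[n]|² = (1/N)Σ|X[k]|², so Σ|X[k]|² = N·Σ|x[n]|² = 6·33.0000

Σ|X[k]|² = N·Σ|x[n]|² = 6·33.0000 = 198.0000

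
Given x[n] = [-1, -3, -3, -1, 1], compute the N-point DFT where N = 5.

X[k] = Σ(n=0 to 4) x[n] · ω_5^(nk)
where ω_5 = e^(-2πi/5)

Computing each X[k]:
X[0] = -7
X[1] = 1.6180+4.9798i
X[2] = -0.6180+0.4490i
X[3] = -0.6180-0.4490i
X[4] = 1.6180-4.9798i

X = [-7, 1.6180+4.9798i, -0.6180+0.4490i, -0.6180-0.4490i, 1.6180-4.9798i]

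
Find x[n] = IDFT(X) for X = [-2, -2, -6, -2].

x[n] = (1/4) Σ(k=0 to 3) X[k] · e^(2πikn/4)

Computing each x[n]:
x[0] = -3
x[1] = 1
x[2] = -1
x[3] = 1

x = [-3, 1, -1, 1]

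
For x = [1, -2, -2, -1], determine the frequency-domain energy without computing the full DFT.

Parseval: Σ|x[n]|² = (1/N)Σ|X[k]|², so Σ|X[k]|² = N·Σ|x[n]|² = 4·10.0000

Σ|X[k]|² = N·Σ|x[n]|² = 4·10.0000 = 40.0000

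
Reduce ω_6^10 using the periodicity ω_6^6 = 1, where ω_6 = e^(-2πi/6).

Since ω_6^6 = 1, powers reduce modulo 6.
10 mod 6 = 4
So ω_6^10 = ω_6^4 = e^(-2πi·4/6)

ω_6^10 = ω_6^4 = -0.5000+0.8660i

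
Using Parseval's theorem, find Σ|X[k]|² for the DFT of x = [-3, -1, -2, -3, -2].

Parseval: Σ|x[n]|² = (1/N)Σ|X[k]|², so Σ|X[k]|² = N·Σ|x[n]|² = 5·27.0000

Σ|X[k]|² = N·Σ|x[n]|² = 5·27.0000 = 135.0000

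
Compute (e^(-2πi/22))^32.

Since ω_22^22 = 1, powers reduce modulo 22.
32 mod 22 = 10
So ω_22^32 = ω_22^10 = e^(-2πi·10/22)

ω_22^32 = ω_22^10 = -0.9595-0.2817i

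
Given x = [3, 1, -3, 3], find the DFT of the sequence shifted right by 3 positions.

Time shift by 3: X_shifted[k] = ω_4^(3k) · X[k]
Shifted x = [1, -3, 3, 3]

DFT(x[n-3]) = [4, -2+6i, 4, -2-6i]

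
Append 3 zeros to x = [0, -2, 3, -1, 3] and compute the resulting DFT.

Original 5-point DFT: [3, -1.3090+2.4041i, -0.1910+6.7432i, -0.1910-6.7432i, -1.3090-2.4041i]
Zero-padded 8-point DFT provides frequency interpolation.

DFT_8([x, 0, ...]) = [3, -3.7071-0.8787i, 1i, -2.2929+5.1213i, 9, -2.2929-5.1213i, -1i, -3.7071+0.8787i]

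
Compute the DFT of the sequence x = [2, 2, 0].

X[k] = Σ(n=0 to 2) x[n] · ω_3^(nk)
where ω_3 = e^(-2πi/3)

Computing each X[k]:
X[0] = 4
X[1] = 1.0000-1.7321i
X[2] = 1.0000+1.7321i

X = [4, 1.0000-1.7321i, 1.0000+1.7321i]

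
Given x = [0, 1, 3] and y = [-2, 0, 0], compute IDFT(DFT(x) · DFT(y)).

(x ⊛ y)[n] = Σ(m=0 to 2) x[m] · y[(n-m) mod 3]

Computing each output sample:
(x ⊛ y)[0] = 0
(x ⊛ y)[1] = -2
(x ⊛ y)[2] = -6

x ⊛ y = [0, -2, -6]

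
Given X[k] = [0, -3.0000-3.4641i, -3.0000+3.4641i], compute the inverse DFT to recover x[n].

x[n] = (1/3) Σ(k=0 to 2) X[k] · e^(2πikn/3)

Computing each x[n]:
x[0] = -2
x[1] = 3
x[2] = -1

x = [-2, 3, -1]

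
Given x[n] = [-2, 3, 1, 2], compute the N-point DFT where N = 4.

X[k] = Σ(n=0 to 3) x[n] · ω_4^(nk)
where ω_4 = e^(-2πi/4)

Computing each X[k]:
X[0] = 4
X[1] = -3-1i
X[2] = -6
X[3] = -3+1i

X = [4, -3-1i, -6, -3+1i]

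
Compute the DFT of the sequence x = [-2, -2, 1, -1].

X[k] = Σ(n=0 to 3) x[n] · ω_4^(nk)
where ω_4 = e^(-2πi/4)

Computing each X[k]:
X[0] = -4
X[1] = -3+1i
X[2] = 2
X[3] = -3-1i

X = [-4, -3+1i, 2, -3-1i]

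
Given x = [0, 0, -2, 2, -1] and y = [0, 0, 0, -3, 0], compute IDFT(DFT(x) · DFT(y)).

(x ⊛ y)[n] = Σ(m=0 to 4) x[m] · y[(n-m) mod 5]

Computing each output sample:
(x ⊛ y)[0] = 6
(x ⊛ y)[1] = -6
(x ⊛ y)[2] = 3
(x ⊛ y)[3] = 0
(x ⊛ y)[4] = 0

x ⊛ y = [6, -6, 3, 0, 0]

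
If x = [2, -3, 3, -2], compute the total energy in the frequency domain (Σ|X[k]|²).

Parseval: Σ|x[n]|² = (1/N)Σ|X[k]|², so Σ|X[k]|² = N·Σ|x[n]|² = 4·26.0000

Σ|X[k]|² = N·Σ|x[n]|² = 4·26.0000 = 104.0000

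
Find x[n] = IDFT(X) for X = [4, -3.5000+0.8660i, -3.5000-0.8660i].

x[n] = (1/3) Σ(k=0 to 2) X[k] · e^(2πikn/3)

Computing each x[n]:
x[0] = -1
x[1] = 2
x[2] = 3

x = [-1, 2, 3]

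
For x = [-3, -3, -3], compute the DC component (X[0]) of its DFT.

X[0] = Σ(n=0 to 2) x[n] · ω_3^0 = Σ x[n]
= (-3) + (-3) + (-3)

X[0] = -9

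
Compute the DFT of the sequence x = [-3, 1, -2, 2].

X[k] = Σ(n=0 to 3) x[n] · ω_4^(nk)
where ω_4 = e^(-2πi/4)

Computing each X[k]:
X[0] = -2
X[1] = -1+1i
X[2] = -8
X[3] = -1-1i

X = [-2, -1+1i, -8, -1-1i]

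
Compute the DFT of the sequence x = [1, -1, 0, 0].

X[k] = Σ(n=0 to 3) x[n] · ω_4^(nk)
where ω_4 = e^(-2πi/4)

Computing each X[k]:
X[0] = 0
X[1] = 1+1i
X[2] = 2
X[3] = 1-1i

X = [0, 1+1i, 2, 1-1i]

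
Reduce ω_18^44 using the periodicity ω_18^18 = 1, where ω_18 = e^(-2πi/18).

Since ω_18^18 = 1, powers reduce modulo 18.
44 mod 18 = 8
So ω_18^44 = ω_18^8 = e^(-2πi·8/18)

ω_18^44 = ω_18^8 = -0.9397-0.3420i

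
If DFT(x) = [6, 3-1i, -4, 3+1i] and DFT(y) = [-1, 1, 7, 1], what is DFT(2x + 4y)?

By linearity: DFT(2x + 4y) = 2·DFT(x) + 4·DFT(y)
= 2·[6, 3-1i, -4, 3+1i] + 4·[-1, 1, 7, 1]

Computing element-wise:
Z[0] = 2·(6) + 4·(-1) = 8
Z[1] = 2·(3-1i) + 4·(1) = 10-2i
Z[2] = 2·(-4) + 4·(7) = 20
Z[3] = 2·(3+1i) + 4·(1) = 10+2i

DFT(2x + 4y) = 2·X + 4·Y = [8, 10-2i, 20, 10+2i]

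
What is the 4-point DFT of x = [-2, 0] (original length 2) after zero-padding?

Original 2-point DFT: [-2, -2]
Zero-padded 4-point DFT provides frequency interpolation.

DFT_4([x, 0, ...]) = [-2, -2, -2, -2]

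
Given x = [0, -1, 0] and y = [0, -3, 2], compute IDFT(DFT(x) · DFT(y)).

(x ⊛ y)[n] = Σ(m=0 to 2) x[m] · y[(n-m) mod 3]

Computing each output sample:
(x ⊛ y)[0] = -2
(x ⊛ y)[1] = 0
(x ⊛ y)[2] = 3

x ⊛ y = [-2, 0, 3]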